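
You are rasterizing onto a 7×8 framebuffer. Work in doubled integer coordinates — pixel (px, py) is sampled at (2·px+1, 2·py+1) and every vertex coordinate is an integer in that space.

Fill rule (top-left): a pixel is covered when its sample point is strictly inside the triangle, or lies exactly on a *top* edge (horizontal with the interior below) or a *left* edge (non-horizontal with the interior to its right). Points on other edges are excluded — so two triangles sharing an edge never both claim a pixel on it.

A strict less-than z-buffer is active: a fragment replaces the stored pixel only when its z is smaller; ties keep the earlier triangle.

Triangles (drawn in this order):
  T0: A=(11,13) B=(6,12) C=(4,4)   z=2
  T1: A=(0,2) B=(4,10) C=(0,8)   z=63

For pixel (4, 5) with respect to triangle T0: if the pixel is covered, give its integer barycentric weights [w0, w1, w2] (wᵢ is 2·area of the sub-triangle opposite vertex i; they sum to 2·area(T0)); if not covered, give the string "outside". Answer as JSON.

T0:
  2·area = 38
  edge (11, 13)→(6, 12): d=(-5,-1) top-left  bias=+0
  edge (6, 12)→(4, 4): d=(-2,-8) top-left  bias=+0
  edge (4, 4)→(11, 13): d=(7,9) right/bottom  bias=-1
    (2,3)@(5, 7): e=[24,2,12] → █
    (3,3)@(7, 7): e=[26,18,-6] → ·
    (2,4)@(5, 9): e=[14,-2,26] → ·
    (3,4)@(7, 9): e=[16,14,8] → █
    (4,4)@(9, 9): e=[18,30,-10] → ·
    (0,5)@(1, 11): e=[0,-38,76] → ·  [on edge]
    (3,5)@(7, 11): e=[6,10,22] → █
    (4,5)@(9, 11): e=[8,26,4] → █
    (5,5)@(11, 11): e=[10,42,-14] → ·
    (3,6)@(7, 13): e=[-4,6,36] → ·
    (4,6)@(9, 13): e=[-2,22,18] → ·
    (5,6)@(11, 13): e=[0,38,0] → ·  [on edge]
  covered (4 px):
    · · · · · · ·
    · · · · · · ·
    · · · · · · ·
    · · █ · · · ·
    · · · █ · · ·
    · · · █ █ · ·
    · · · · · · ·
    · · · · · · ·
T1:
  2·area = 24
  edge (0, 2)→(4, 10): d=(4,8) right/bottom  bias=-1
  edge (4, 10)→(0, 8): d=(-4,-2) top-left  bias=+0
  edge (0, 8)→(0, 2): d=(0,-6) top-left  bias=+0
    (0,2)@(1, 5): e=[4,14,6] → █
    (1,2)@(3, 5): e=[-12,18,18] → ·
    (0,3)@(1, 7): e=[12,6,6] → █
    (1,3)@(3, 7): e=[-4,10,18] → ·
    (0,4)@(1, 9): e=[20,-2,6] → ·
    (1,4)@(3, 9): e=[4,2,18] → █
    (2,4)@(5, 9): e=[-12,6,30] → ·
    (1,5)@(3, 11): e=[12,-6,18] → ·
  covered (3 px):
    · · · · · · ·
    · · · · · · ·
    █ · · · · · ·
    █ · · · · · ·
    · █ · · · · ·
    · · · · · · ·
    · · · · · · ·
    · · · · · · ·

Answer: [26,4,8]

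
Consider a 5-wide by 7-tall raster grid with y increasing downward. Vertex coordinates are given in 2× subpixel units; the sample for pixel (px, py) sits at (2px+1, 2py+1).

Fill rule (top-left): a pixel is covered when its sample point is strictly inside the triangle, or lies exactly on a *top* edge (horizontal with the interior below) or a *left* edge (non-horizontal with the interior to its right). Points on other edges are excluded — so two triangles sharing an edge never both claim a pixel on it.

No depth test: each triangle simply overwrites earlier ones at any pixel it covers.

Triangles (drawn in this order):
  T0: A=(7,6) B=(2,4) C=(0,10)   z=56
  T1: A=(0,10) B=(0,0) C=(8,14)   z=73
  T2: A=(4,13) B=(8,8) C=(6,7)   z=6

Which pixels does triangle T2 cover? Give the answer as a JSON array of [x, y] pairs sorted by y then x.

T0:
  2·area = 34  (B↔C swapped to make it positive)
  edge (7, 6)→(0, 10): d=(-7,4) right/bottom  bias=-1
  edge (0, 10)→(2, 4): d=(2,-6) top-left  bias=+0
  edge (2, 4)→(7, 6): d=(5,2) right/bottom  bias=-1
    (1,0)@(3, 1): e=[51,0,-17] → .  [on edge]
    (1,2)@(3, 5): e=[23,8,3] → X
    (2,2)@(5, 5): e=[15,20,-1] → .
    (0,3)@(1, 7): e=[17,0,17] → X  [on edge]
    (2,3)@(5, 7): e=[1,24,9] → X
    (3,3)@(7, 7): e=[-7,36,5] → .
    (0,4)@(1, 9): e=[3,4,27] → X
    (1,4)@(3, 9): e=[-5,16,23] → .
    (2,4)@(5, 9): e=[-13,28,19] → .
    (0,5)@(1, 11): e=[-11,8,37] → .
  covered (5 px):
    . . . . .
    . . . . .
    . X . . .
    X X X . .
    X . . . .
    . . . . .
    . . . . .
T1:
  2·area = 80
  edge (0, 10)→(0, 0): d=(0,-10) top-left  bias=+0
  edge (0, 0)→(8, 14): d=(8,14) right/bottom  bias=-1
  edge (8, 14)→(0, 10): d=(-8,-4) top-left  bias=+0
    (0,1)@(1, 3): e=[10,10,60] → X
    (1,1)@(3, 3): e=[30,-18,68] → .
    (0,2)@(1, 5): e=[10,26,44] → X
    (1,2)@(3, 5): e=[30,-2,52] → .
    (0,3)@(1, 7): e=[10,42,28] → X
    (1,3)@(3, 7): e=[30,14,36] → X
    (2,3)@(5, 7): e=[50,-14,44] → .
    (0,4)@(1, 9): e=[10,58,12] → X
    (2,4)@(5, 9): e=[50,2,28] → X
    (3,4)@(7, 9): e=[70,-26,36] → .
    (0,5)@(1, 11): e=[10,74,-4] → .
    (1,5)@(3, 11): e=[30,46,4] → X
  covered (10 px):
    . . . . .
    X . . . .
    X . . . .
    X X . . .
    X X X . .
    . X X . .
    . . . X .
T2:
  2·area = 14  (B↔C swapped to make it positive)
  edge (4, 13)→(6, 7): d=(2,-6) top-left  bias=+0
  edge (6, 7)→(8, 8): d=(2,1) right/bottom  bias=-1
  edge (8, 8)→(4, 13): d=(-4,5) right/bottom  bias=-1
    (3,4)@(7, 9): e=[10,3,1] → X
    (4,4)@(9, 9): e=[22,1,-9] → .
    (2,5)@(5, 11): e=[2,9,3] → X
    (3,5)@(7, 11): e=[14,7,-7] → .
    (2,6)@(5, 13): e=[6,13,-5] → .
  covered (2 px):
    . . . . .
    . . . . .
    . . . . .
    . . . . .
    . . . X .
    . . X . .
    . . . . .

Answer: [[3,4],[2,5]]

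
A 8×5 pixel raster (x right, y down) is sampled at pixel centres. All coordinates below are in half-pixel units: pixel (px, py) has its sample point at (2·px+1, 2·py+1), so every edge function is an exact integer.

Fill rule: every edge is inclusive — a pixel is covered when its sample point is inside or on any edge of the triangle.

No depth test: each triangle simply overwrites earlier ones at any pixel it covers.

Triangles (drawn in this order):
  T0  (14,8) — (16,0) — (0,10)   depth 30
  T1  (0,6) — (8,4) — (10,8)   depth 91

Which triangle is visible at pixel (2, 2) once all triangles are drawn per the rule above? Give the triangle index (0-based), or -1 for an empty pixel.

T0:
  2·area = 108  (B↔C swapped to make it positive)
  edge (14, 8)→(0, 10): d=(-14,2) inclusive
  edge (0, 10)→(16, 0): d=(16,-10) inclusive
  edge (16, 0)→(14, 8): d=(-2,8) inclusive
    (7,0)@(15, 1): e=[96,6,6] → X
    (6,1)@(13, 3): e=[72,18,18] → X
    (4,2)@(9, 5): e=[52,10,46] → X
    (5,2)@(11, 5): e=[48,30,30] → X
    (7,2)@(15, 5): e=[40,70,-2] → .
    (2,3)@(5, 7): e=[32,2,74] → X
    (3,3)@(7, 7): e=[28,22,58] → X
    (7,3)@(15, 7): e=[12,102,-6] → .
    (1,4)@(3, 9): e=[8,14,86] → X
    (3,4)@(7, 9): e=[0,54,54] → X  [on edge]
    (4,4)@(9, 9): e=[-4,74,38] → .
    (5,4)@(11, 9): e=[-8,94,22] → .
  covered (14 px):
    . . . . . . . X
    . . . . . . X X
    . . . . X X X .
    . . X X X X X .
    . X X X . . . .
T1:
  2·area = 36
  edge (0, 6)→(8, 4): d=(8,-2) inclusive
  edge (8, 4)→(10, 8): d=(2,4) inclusive
  edge (10, 8)→(0, 6): d=(-10,-2) inclusive
    (2,2)@(5, 5): e=[2,14,20] → X
    (3,2)@(7, 5): e=[6,6,24] → X
    (4,2)@(9, 5): e=[10,-2,28] → .
    (2,3)@(5, 7): e=[18,18,0] → X  [on edge]
    (4,3)@(9, 7): e=[26,2,8] → X
    (5,3)@(11, 7): e=[30,-6,12] → .
    (2,4)@(5, 9): e=[34,22,-20] → .
    (3,4)@(7, 9): e=[38,14,-16] → .
    (4,4)@(9, 9): e=[42,6,-12] → .
    (7,4)@(15, 9): e=[54,-18,0] → .  [on edge]
  covered (5 px):
    . . . . . . . .
    . . . . . . . .
    . . X X . . . .
    . . X X X . . .
    . . . . . . . .

Z-buffer (winner per pixel, '.' = empty):
  . . . . . . . 0
  . . . . . . 0 0
  . . 1 1 0 0 0 .
  . . 1 1 1 0 0 .
  . 0 0 0 . . . .

Result: 1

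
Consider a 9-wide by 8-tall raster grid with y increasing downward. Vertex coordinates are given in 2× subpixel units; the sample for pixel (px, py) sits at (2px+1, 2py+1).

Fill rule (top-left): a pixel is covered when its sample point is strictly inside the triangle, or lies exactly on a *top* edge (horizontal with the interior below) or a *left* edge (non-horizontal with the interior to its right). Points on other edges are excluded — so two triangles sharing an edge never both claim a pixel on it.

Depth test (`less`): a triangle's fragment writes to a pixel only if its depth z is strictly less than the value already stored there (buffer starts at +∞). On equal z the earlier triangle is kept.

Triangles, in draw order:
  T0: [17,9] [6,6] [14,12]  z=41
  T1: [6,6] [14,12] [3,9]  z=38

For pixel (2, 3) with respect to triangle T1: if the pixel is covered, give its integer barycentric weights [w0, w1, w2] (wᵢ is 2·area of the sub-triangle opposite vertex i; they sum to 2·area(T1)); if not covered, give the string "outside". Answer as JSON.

T0:
  2·area = 42  (B↔C swapped to make it positive)
  edge (17, 9)→(14, 12): d=(-3,3) right/bottom  bias=-1
  edge (14, 12)→(6, 6): d=(-8,-6) top-left  bias=+0
  edge (6, 6)→(17, 9): d=(11,3) right/bottom  bias=-1
    (4,3)@(9, 7): e=[30,10,2] → #
    (5,3)@(11, 7): e=[24,22,-4] → ·
    (4,4)@(9, 9): e=[24,-6,24] → ·
    (5,4)@(11, 9): e=[18,6,18] → #
    (6,4)@(13, 9): e=[12,18,12] → #
    (7,4)@(15, 9): e=[6,30,6] → #
    (8,4)@(17, 9): e=[0,42,0] → ·  [on edge]
    (5,5)@(11, 11): e=[12,-10,40] → ·
    (6,5)@(13, 11): e=[6,2,34] → #
    (7,5)@(15, 11): e=[0,14,28] → ·  [on edge]
    (6,6)@(13, 13): e=[0,-14,56] → ·  [on edge]
    (5,7)@(11, 15): e=[0,-42,84] → ·  [on edge]
  covered (5 px):
    · · · · · · · · ·
    · · · · · · · · ·
    · · · · · · · · ·
    · · · · # · · · ·
    · · · · · # # # ·
    · · · · · · # · ·
    · · · · · · · · ·
    · · · · · · · · ·
T1:
  2·area = 42
  edge (6, 6)→(14, 12): d=(8,6) right/bottom  bias=-1
  edge (14, 12)→(3, 9): d=(-11,-3) top-left  bias=+0
  edge (3, 9)→(6, 6): d=(3,-3) top-left  bias=+0
    (5,0)@(11, 1): e=[-70,112,0] → ·  [on edge]
    (4,1)@(9, 3): e=[-42,84,0] → ·  [on edge]
    (3,2)@(7, 5): e=[-14,56,0] → ·  [on edge]
    (2,3)@(5, 7): e=[14,28,0] → #  [on edge]
    (3,3)@(7, 7): e=[2,34,6] → #
    (4,3)@(9, 7): e=[-10,40,12] → ·
    (1,4)@(3, 9): e=[42,0,0] → #  [on edge]
    (4,4)@(9, 9): e=[6,18,18] → #
    (5,4)@(11, 9): e=[-6,24,24] → ·
    (0,5)@(1, 11): e=[70,-28,0] → ·  [on edge]
    (1,5)@(3, 11): e=[58,-22,6] → ·
    (2,5)@(5, 11): e=[46,-16,12] → ·
  covered (7 px):
    · · · · · · · · ·
    · · · · · · · · ·
    · · · · · · · · ·
    · · # # · · · · ·
    · # # # # · · · ·
    · · · · · # · · ·
    · · · · · · · · ·
    · · · · · · · · ·

Final: [28,0,14]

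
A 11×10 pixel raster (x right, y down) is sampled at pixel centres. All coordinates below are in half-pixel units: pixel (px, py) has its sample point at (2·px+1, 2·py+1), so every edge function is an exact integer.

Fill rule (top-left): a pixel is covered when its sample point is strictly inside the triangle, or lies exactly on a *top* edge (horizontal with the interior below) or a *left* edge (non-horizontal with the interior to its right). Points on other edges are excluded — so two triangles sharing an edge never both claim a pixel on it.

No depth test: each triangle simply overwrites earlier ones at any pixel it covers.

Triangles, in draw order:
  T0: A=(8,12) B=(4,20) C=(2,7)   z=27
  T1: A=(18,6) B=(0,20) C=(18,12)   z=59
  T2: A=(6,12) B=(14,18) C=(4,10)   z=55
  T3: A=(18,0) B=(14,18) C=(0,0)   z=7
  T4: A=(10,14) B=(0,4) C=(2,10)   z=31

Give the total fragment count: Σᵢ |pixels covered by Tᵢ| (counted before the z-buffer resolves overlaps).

T0:
  2·area = 68
  edge (8, 12)→(4, 20): d=(-4,8) right/bottom  bias=-1
  edge (4, 20)→(2, 7): d=(-2,-13) top-left  bias=+0
  edge (2, 7)→(8, 12): d=(6,5) right/bottom  bias=-1
    (1,4)@(3, 9): e=[52,9,7] → X
    (2,4)@(5, 9): e=[36,35,-3] → .
    (1,5)@(3, 11): e=[44,5,19] → X
    (2,5)@(5, 11): e=[28,31,9] → X
    (3,5)@(7, 11): e=[12,57,-1] → .
    (1,6)@(3, 13): e=[36,1,31] → X
    (3,6)@(7, 13): e=[4,53,11] → X
    (4,6)@(9, 13): e=[-12,79,1] → .
    (1,7)@(3, 15): e=[28,-3,43] → .
    (2,7)@(5, 15): e=[12,23,33] → X
    (3,7)@(7, 15): e=[-4,49,23] → .
    (2,8)@(5, 17): e=[4,19,45] → X
  covered (8 px):
    . . . . . . . . . . .
    . . . . . . . . . . .
    . . . . . . . . . . .
    . . . . . . . . . . .
    . X . . . . . . . . .
    . X X . . . . . . . .
    . X X X . . . . . . .
    . . X . . . . . . . .
    . . X . . . . . . . .
    . . . . . . . . . . .
T1:
  2·area = 108  (B↔C swapped to make it positive)
  edge (18, 6)→(18, 12): d=(0,6) right/bottom  bias=-1
  edge (18, 12)→(0, 20): d=(-18,8) right/bottom  bias=-1
  edge (0, 20)→(18, 6): d=(18,-14) top-left  bias=+0
    (8,3)@(17, 7): e=[6,98,4] → X
    (9,3)@(19, 7): e=[-6,82,32] → .
    (7,4)@(15, 9): e=[18,78,12] → X
    (9,4)@(19, 9): e=[-6,46,68] → .
    (6,5)@(13, 11): e=[30,58,20] → X
    (9,5)@(19, 11): e=[-6,10,104] → .
    (4,6)@(9, 13): e=[54,54,0] → X  [on edge]
    (5,6)@(11, 13): e=[42,38,28] → X
    (8,6)@(17, 13): e=[6,-10,112] → .
    (3,7)@(7, 15): e=[66,34,8] → X
    (6,7)@(13, 15): e=[30,-14,92] → .
    (7,7)@(15, 15): e=[18,-30,120] → .
  covered (14 px):
    . . . . . . . . . . .
    . . . . . . . . . . .
    . . . . . . . . . . .
    . . . . . . . . X . .
    . . . . . . . X X . .
    . . . . . . X X X . .
    . . . . X X X X . . .
    . . . X X X . . . . .
    . . X . . . . . . . .
    . . . . . . . . . . .
T2:
  2·area = 4  (B↔C swapped to make it positive)
  edge (6, 12)→(4, 10): d=(-2,-2) top-left  bias=+0
  edge (4, 10)→(14, 18): d=(10,8) right/bottom  bias=-1
  edge (14, 18)→(6, 12): d=(-8,-6) top-left  bias=+0
    (0,3)@(1, 7): e=[0,-6,10] → .  [on edge]
    (1,4)@(3, 9): e=[0,-2,6] → .  [on edge]
    (2,5)@(5, 11): e=[0,2,2] → X  [on edge]
    (3,5)@(7, 11): e=[4,-14,14] → .
    (2,6)@(5, 13): e=[-4,22,-14] → .
    (3,6)@(7, 13): e=[0,6,-2] → .  [on edge]
    (4,7)@(9, 15): e=[0,10,-6] → .  [on edge]
    (5,8)@(11, 17): e=[0,14,-10] → .  [on edge]
    (6,9)@(13, 19): e=[0,18,-14] → .  [on edge]
  covered (1 px):
    . . . . . . . . . . .
    . . . . . . . . . . .
    . . . . . . . . . . .
    . . . . . . . . . . .
    . . . . . . . . . . .
    . . X . . . . . . . .
    . . . . . . . . . . .
    . . . . . . . . . . .
    . . . . . . . . . . .
    . . . . . . . . . . .
T3:
  2·area = 324
  edge (18, 0)→(14, 18): d=(-4,18) right/bottom  bias=-1
  edge (14, 18)→(0, 0): d=(-14,-18) top-left  bias=+0
  edge (0, 0)→(18, 0): d=(18,0) top-left  bias=+0
    (0,0)@(1, 1): e=[302,4,18] → X
    (1,0)@(3, 1): e=[266,40,18] → X
    (2,0)@(5, 1): e=[230,76,18] → X
    (3,0)@(7, 1): e=[194,112,18] → X
    (4,0)@(9, 1): e=[158,148,18] → X
    (5,0)@(11, 1): e=[122,184,18] → X
    (6,0)@(13, 1): e=[86,220,18] → X
    (7,0)@(15, 1): e=[50,256,18] → X
    (8,0)@(17, 1): e=[14,292,18] → X
    (9,0)@(19, 1): e=[-22,328,18] → .
    (0,1)@(1, 3): e=[294,-24,54] → .
    (1,1)@(3, 3): e=[258,12,54] → X
    (3,4)@(7, 9): e=[162,0,162] → X  [on edge]
  covered (41 px):
    X X X X X X X X X . .
    . X X X X X X X X . .
    . . X X X X X X . . .
    . . . X X X X X . . .
    . . . X X X X X . . .
    . . . . X X X X . . .
    . . . . . X X X . . .
    . . . . . . X . . . .
    . . . . . . . . . . .
    . . . . . . . . . . .
T4:
  2·area = 40  (B↔C swapped to make it positive)
  edge (10, 14)→(2, 10): d=(-8,-4) top-left  bias=+0
  edge (2, 10)→(0, 4): d=(-2,-6) top-left  bias=+0
  edge (0, 4)→(10, 14): d=(10,10) right/bottom  bias=-1
    (0,2)@(1, 5): e=[36,4,0] → .  [on edge]
    (0,3)@(1, 7): e=[20,0,20] → X  [on edge]
    (1,3)@(3, 7): e=[28,12,0] → .  [on edge]
    (0,4)@(1, 9): e=[4,-4,40] → .
    (1,4)@(3, 9): e=[12,8,20] → X
    (2,4)@(5, 9): e=[20,20,0] → .  [on edge]
    (1,5)@(3, 11): e=[-4,4,40] → .
    (2,5)@(5, 11): e=[4,16,20] → X
    (3,5)@(7, 11): e=[12,28,0] → .  [on edge]
    (1,6)@(3, 13): e=[-20,0,60] → .  [on edge]
    (2,6)@(5, 13): e=[-12,12,40] → .
    (4,6)@(9, 13): e=[4,36,0] → .  [on edge]
    (5,7)@(11, 15): e=[-4,44,0] → .  [on edge]
    (6,8)@(13, 17): e=[-12,52,0] → .  [on edge]
    (2,9)@(5, 19): e=[-60,0,100] → .  [on edge]
    (7,9)@(15, 19): e=[-20,60,0] → .  [on edge]
  covered (3 px):
    . . . . . . . . . . .
    . . . . . . . . . . .
    . . . . . . . . . . .
    X . . . . . . . . . .
    . X . . . . . . . . .
    . . X . . . . . . . .
    . . . . . . . . . . .
    . . . . . . . . . . .
    . . . . . . . . . . .
    . . . . . . . . . . .

Result: 67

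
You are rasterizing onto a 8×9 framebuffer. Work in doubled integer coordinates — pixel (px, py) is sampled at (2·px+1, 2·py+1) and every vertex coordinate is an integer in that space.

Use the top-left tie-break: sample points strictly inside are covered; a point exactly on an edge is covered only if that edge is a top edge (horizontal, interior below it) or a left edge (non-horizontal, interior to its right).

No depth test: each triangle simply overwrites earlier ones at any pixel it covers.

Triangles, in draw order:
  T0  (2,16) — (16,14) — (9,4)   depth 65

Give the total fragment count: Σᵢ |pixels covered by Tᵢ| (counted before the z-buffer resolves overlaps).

T0:
  2·area = 154  (B↔C swapped to make it positive)
  edge (2, 16)→(9, 4): d=(7,-12) top-left  bias=+0
  edge (9, 4)→(16, 14): d=(7,10) right/bottom  bias=-1
  edge (16, 14)→(2, 16): d=(-14,2) right/bottom  bias=-1
    (4,2)@(9, 5): e=[7,7,140] → X
    (5,2)@(11, 5): e=[31,-13,136] → .
    (4,3)@(9, 7): e=[21,21,112] → X
    (5,3)@(11, 7): e=[45,1,108] → X
    (6,3)@(13, 7): e=[69,-19,104] → .
    (3,4)@(7, 9): e=[11,55,88] → X
    (6,4)@(13, 9): e=[83,-5,76] → .
    (2,5)@(5, 11): e=[1,89,64] → X
    (6,5)@(13, 11): e=[97,9,48] → X
    (7,5)@(15, 11): e=[121,-11,44] → .
    (2,6)@(5, 13): e=[15,103,36] → X
    (7,6)@(15, 13): e=[135,3,16] → X
    (4,7)@(9, 15): e=[77,77,0] → .  [on edge]
  covered (20 px):
    . . . . . . . .
    . . . . . . . .
    . . . . X . . .
    . . . . X X . .
    . . . X X X . .
    . . X X X X X .
    . . X X X X X X
    . X X X . . . .
    . . . . . . . .

Answer: 20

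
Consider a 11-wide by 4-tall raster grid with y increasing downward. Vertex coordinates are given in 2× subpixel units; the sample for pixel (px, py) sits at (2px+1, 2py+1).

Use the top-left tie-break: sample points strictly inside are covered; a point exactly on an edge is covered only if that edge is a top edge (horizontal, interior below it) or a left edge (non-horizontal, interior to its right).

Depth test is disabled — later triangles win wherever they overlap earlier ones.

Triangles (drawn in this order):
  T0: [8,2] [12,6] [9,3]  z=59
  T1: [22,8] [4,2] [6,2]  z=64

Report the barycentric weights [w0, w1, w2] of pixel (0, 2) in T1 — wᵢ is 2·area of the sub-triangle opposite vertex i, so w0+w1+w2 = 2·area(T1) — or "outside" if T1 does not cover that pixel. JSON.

T0:
  degenerate (2·area = 0) — covers nothing
T1:
  2·area = 12
  edge (22, 8)→(4, 2): d=(-18,-6) top-left  bias=+0
  edge (4, 2)→(6, 2): d=(2,0) top-left  bias=+0
  edge (6, 2)→(22, 8): d=(16,6) right/bottom  bias=-1
    (0,0)@(1, 1): e=[0,-2,14] → .  [on edge]
    (3,1)@(7, 3): e=[0,2,10] → X  [on edge]
    (4,1)@(9, 3): e=[12,2,-2] → .
    (3,2)@(7, 5): e=[-36,6,42] → .
    (6,2)@(13, 5): e=[0,6,6] → X  [on edge]
    (7,2)@(15, 5): e=[12,6,-6] → .
    (6,3)@(13, 7): e=[-36,10,38] → .
    (9,3)@(19, 7): e=[0,10,2] → X  [on edge]
    (10,3)@(21, 7): e=[12,10,-10] → .
  covered (3 px):
    . . . . . . . . . . .
    . . . X . . . . . . .
    . . . . . . X . . . .
    . . . . . . . . . X .

Result: "outside"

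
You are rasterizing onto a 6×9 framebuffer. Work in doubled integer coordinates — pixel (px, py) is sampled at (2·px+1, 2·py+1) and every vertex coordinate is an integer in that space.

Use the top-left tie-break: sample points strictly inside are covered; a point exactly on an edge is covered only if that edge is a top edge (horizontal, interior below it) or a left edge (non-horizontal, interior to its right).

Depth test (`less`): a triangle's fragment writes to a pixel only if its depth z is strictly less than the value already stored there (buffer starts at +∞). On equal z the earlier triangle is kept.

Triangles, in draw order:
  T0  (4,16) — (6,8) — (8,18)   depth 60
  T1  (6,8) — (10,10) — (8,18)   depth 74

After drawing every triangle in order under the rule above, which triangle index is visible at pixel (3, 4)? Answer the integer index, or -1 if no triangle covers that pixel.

T0:
  2·area = 36
  edge (4, 16)→(6, 8): d=(2,-8) top-left  bias=+0
  edge (6, 8)→(8, 18): d=(2,10) right/bottom  bias=-1
  edge (8, 18)→(4, 16): d=(-4,-2) top-left  bias=+0
    (2,1)@(5, 3): e=[-18,0,54] → .  [on edge]
    (2,6)@(5, 13): e=[2,20,14] → X
    (3,6)@(7, 13): e=[18,0,18] → .  [on edge]
    (2,7)@(5, 15): e=[6,24,6] → X
    (3,7)@(7, 15): e=[22,4,10] → X
    (4,7)@(9, 15): e=[38,-16,14] → .
    (2,8)@(5, 17): e=[10,28,-2] → .
    (3,8)@(7, 17): e=[26,8,2] → X
    (4,8)@(9, 17): e=[42,-12,6] → .
  covered (4 px):
    . . . . . .
    . . . . . .
    . . . . . .
    . . . . . .
    . . . . . .
    . . . . . .
    . . X . . .
    . . X X . .
    . . . X . .
T1:
  2·area = 36
  edge (6, 8)→(10, 10): d=(4,2) right/bottom  bias=-1
  edge (10, 10)→(8, 18): d=(-2,8) right/bottom  bias=-1
  edge (8, 18)→(6, 8): d=(-2,-10) top-left  bias=+0
    (2,1)@(5, 3): e=[-18,54,0] → .  [on edge]
    (3,4)@(7, 9): e=[2,26,8] → X
    (4,4)@(9, 9): e=[-2,10,28] → .
    (3,5)@(7, 11): e=[10,22,4] → X
    (4,5)@(9, 11): e=[6,6,24] → X
    (5,5)@(11, 11): e=[2,-10,44] → .
    (3,6)@(7, 13): e=[18,18,0] → X  [on edge]
    (5,6)@(11, 13): e=[10,-14,40] → .
    (3,7)@(7, 15): e=[26,14,-4] → .
    (4,7)@(9, 15): e=[22,-2,16] → .
  covered (5 px):
    . . . . . .
    . . . . . .
    . . . . . .
    . . . . . .
    . . . X . .
    . . . X X .
    . . . X X .
    . . . . . .
    . . . . . .

Z-buffer (winner per pixel, '.' = empty):
  . . . . . .
  . . . . . .
  . . . . . .
  . . . . . .
  . . . 1 . .
  . . . 1 1 .
  . . 0 1 1 .
  . . 0 0 . .
  . . . 0 . .

Result: 1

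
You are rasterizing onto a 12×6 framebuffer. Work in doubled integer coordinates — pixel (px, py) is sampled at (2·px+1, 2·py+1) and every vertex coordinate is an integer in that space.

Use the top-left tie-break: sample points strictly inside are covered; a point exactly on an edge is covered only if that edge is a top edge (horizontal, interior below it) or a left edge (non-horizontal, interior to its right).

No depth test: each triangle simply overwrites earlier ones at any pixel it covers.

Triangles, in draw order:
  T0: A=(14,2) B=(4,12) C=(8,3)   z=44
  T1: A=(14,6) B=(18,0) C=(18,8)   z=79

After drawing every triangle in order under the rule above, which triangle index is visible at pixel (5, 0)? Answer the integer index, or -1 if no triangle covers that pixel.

T0:
  2·area = 50
  edge (14, 2)→(4, 12): d=(-10,10) right/bottom  bias=-1
  edge (4, 12)→(8, 3): d=(4,-9) top-left  bias=+0
  edge (8, 3)→(14, 2): d=(6,-1) top-left  bias=+0
    (7,0)@(15, 1): e=[0,55,-5] → ·  [on edge]
    (4,1)@(9, 3): e=[40,9,1] → #
    (5,1)@(11, 3): e=[20,27,3] → #
    (6,1)@(13, 3): e=[0,45,5] → ·  [on edge]
    (4,2)@(9, 5): e=[20,17,13] → #
    (5,2)@(11, 5): e=[0,35,15] → ·  [on edge]
    (3,3)@(7, 7): e=[20,7,23] → #
    (4,3)@(9, 7): e=[0,25,25] → ·  [on edge]
    (3,4)@(7, 9): e=[0,15,35] → ·  [on edge]
    (2,5)@(5, 11): e=[0,5,45] → ·  [on edge]
  covered (4 px):
    · · · · · · · · · · · ·
    · · · · # # · · · · · ·
    · · · · # · · · · · · ·
    · · · # · · · · · · · ·
    · · · · · · · · · · · ·
    · · · · · · · · · · · ·
T1:
  2·area = 32
  edge (14, 6)→(18, 0): d=(4,-6) top-left  bias=+0
  edge (18, 0)→(18, 8): d=(0,8) right/bottom  bias=-1
  edge (18, 8)→(14, 6): d=(-4,-2) top-left  bias=+0
    (8,1)@(17, 3): e=[6,8,18] → #
    (9,1)@(19, 3): e=[18,-8,22] → ·
    (7,2)@(15, 5): e=[2,24,6] → #
    (9,2)@(19, 5): e=[26,-8,14] → ·
    (7,3)@(15, 7): e=[10,24,-2] → ·
    (8,3)@(17, 7): e=[22,8,2] → #
    (9,3)@(19, 7): e=[34,-8,6] → ·
    (8,4)@(17, 9): e=[30,8,-6] → ·
  covered (4 px):
    · · · · · · · · · · · ·
    · · · · · · · · # · · ·
    · · · · · · · # # · · ·
    · · · · · · · · # · · ·
    · · · · · · · · · · · ·
    · · · · · · · · · · · ·

Z-buffer (winner per pixel, '.' = empty):
  . . . . . . . . . . . .
  . . . . 0 0 . . 1 . . .
  . . . . 0 . . 1 1 . . .
  . . . 0 . . . . 1 . . .
  . . . . . . . . . . . .
  . . . . . . . . . . . .

Answer: -1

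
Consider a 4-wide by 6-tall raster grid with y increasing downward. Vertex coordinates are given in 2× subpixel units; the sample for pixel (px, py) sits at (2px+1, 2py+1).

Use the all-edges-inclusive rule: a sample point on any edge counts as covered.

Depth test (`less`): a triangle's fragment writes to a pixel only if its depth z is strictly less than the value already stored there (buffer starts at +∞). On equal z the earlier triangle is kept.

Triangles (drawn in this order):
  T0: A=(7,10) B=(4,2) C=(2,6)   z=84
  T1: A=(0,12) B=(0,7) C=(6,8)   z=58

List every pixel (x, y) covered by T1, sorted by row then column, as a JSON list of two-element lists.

T0:
  2·area = 28  (B↔C swapped to make it positive)
  edge (7, 10)→(2, 6): d=(-5,-4) inclusive
  edge (2, 6)→(4, 2): d=(2,-4) inclusive
  edge (4, 2)→(7, 10): d=(3,8) inclusive
    (1,2)@(3, 5): e=[9,2,17] → #
    (2,2)@(5, 5): e=[17,10,1] → #
    (3,2)@(7, 5): e=[25,18,-15] → ·
    (1,3)@(3, 7): e=[-1,6,23] → ·
    (2,3)@(5, 7): e=[7,14,7] → #
    (3,3)@(7, 7): e=[15,22,-9] → ·
    (2,4)@(5, 9): e=[-3,18,13] → ·
  covered (3 px):
    · · · ·
    · · · ·
    · # # ·
    · · # ·
    · · · ·
    · · · ·
T1:
  2·area = 30
  edge (0, 12)→(0, 7): d=(0,-5) inclusive
  edge (0, 7)→(6, 8): d=(6,1) inclusive
  edge (6, 8)→(0, 12): d=(-6,4) inclusive
    (0,4)@(1, 9): e=[5,11,14] → #
    (1,4)@(3, 9): e=[15,9,6] → #
    (2,4)@(5, 9): e=[25,7,-2] → ·
    (0,5)@(1, 11): e=[5,23,2] → #
    (1,5)@(3, 11): e=[15,21,-6] → ·
  covered (3 px):
    · · · ·
    · · · ·
    · · · ·
    · · · ·
    # # · ·
    # · · ·

Final: [[0,4],[1,4],[0,5]]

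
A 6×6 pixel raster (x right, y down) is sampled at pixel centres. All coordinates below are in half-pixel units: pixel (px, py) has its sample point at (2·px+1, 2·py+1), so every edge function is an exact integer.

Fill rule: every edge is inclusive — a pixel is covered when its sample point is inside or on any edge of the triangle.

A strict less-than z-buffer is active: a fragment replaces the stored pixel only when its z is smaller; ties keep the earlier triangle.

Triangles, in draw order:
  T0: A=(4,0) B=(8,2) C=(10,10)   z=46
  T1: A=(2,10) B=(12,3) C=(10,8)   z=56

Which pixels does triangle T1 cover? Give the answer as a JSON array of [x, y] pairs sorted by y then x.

T0:
  2·area = 28
  edge (4, 0)→(8, 2): d=(4,2) inclusive
  edge (8, 2)→(10, 10): d=(2,8) inclusive
  edge (10, 10)→(4, 0): d=(-6,-10) inclusive
    (2,0)@(5, 1): e=[2,22,4] → #
    (3,0)@(7, 1): e=[-2,6,24] → ·
    (2,1)@(5, 3): e=[10,26,-8] → ·
    (3,1)@(7, 3): e=[6,10,12] → #
    (4,1)@(9, 3): e=[2,-6,32] → ·
    (3,2)@(7, 5): e=[14,14,0] → #  [on edge]
    (4,2)@(9, 5): e=[10,-2,20] → ·
    (3,3)@(7, 7): e=[22,18,-12] → ·
    (4,3)@(9, 7): e=[18,2,8] → #
    (5,3)@(11, 7): e=[14,-14,28] → ·
    (4,4)@(9, 9): e=[26,6,-4] → ·
  covered (4 px):
    · · # · · ·
    · · · # · ·
    · · · # · ·
    · · · · # ·
    · · · · · ·
    · · · · · ·
T1:
  2·area = 36
  edge (2, 10)→(12, 3): d=(10,-7) inclusive
  edge (12, 3)→(10, 8): d=(-2,5) inclusive
  edge (10, 8)→(2, 10): d=(-8,2) inclusive
    (5,2)@(11, 5): e=[13,1,22] → #
    (3,3)@(7, 7): e=[5,17,14] → #
    (4,3)@(9, 7): e=[19,7,10] → #
    (5,3)@(11, 7): e=[33,-3,6] → ·
    (2,4)@(5, 9): e=[11,23,2] → #
    (3,4)@(7, 9): e=[25,13,-2] → ·
    (4,4)@(9, 9): e=[39,3,-6] → ·
    (2,5)@(5, 11): e=[31,19,-14] → ·
  covered (4 px):
    · · · · · ·
    · · · · · ·
    · · · · · #
    · · · # # ·
    · · # · · ·
    · · · · · ·

Final: [[5,2],[3,3],[4,3],[2,4]]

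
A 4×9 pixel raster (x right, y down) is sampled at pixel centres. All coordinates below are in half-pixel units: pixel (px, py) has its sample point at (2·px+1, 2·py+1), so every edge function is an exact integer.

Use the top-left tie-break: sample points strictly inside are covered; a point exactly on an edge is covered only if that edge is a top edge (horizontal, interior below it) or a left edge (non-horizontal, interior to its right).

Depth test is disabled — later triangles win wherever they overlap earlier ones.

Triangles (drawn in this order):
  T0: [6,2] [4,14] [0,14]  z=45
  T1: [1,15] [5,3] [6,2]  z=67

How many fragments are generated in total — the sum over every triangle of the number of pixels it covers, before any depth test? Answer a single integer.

T0:
  2·area = 48
  edge (6, 2)→(4, 14): d=(-2,12) right/bottom  bias=-1
  edge (4, 14)→(0, 14): d=(-4,0) right/bottom  bias=-1
  edge (0, 14)→(6, 2): d=(6,-12) top-left  bias=+0
    (2,2)@(5, 5): e=[6,36,6] → #
    (3,2)@(7, 5): e=[-18,36,30] → ·
    (2,3)@(5, 7): e=[2,28,18] → #
    (3,3)@(7, 7): e=[-22,28,42] → ·
    (1,4)@(3, 9): e=[22,20,6] → #
    (2,4)@(5, 9): e=[-2,20,30] → ·
    (1,5)@(3, 11): e=[18,12,18] → #
    (2,5)@(5, 11): e=[-6,12,42] → ·
    (0,6)@(1, 13): e=[38,4,6] → #
    (2,6)@(5, 13): e=[-10,4,54] → ·
    (0,7)@(1, 15): e=[34,-4,18] → ·
    (1,7)@(3, 15): e=[10,-4,42] → ·
  covered (6 px):
    · · · ·
    · · · ·
    · · # ·
    · · # ·
    · # · ·
    · # · ·
    # # · ·
    · · · ·
    · · · ·
T1:
  2·area = 8
  edge (1, 15)→(5, 3): d=(4,-12) top-left  bias=+0
  edge (5, 3)→(6, 2): d=(1,-1) top-left  bias=+0
  edge (6, 2)→(1, 15): d=(-5,13) right/bottom  bias=-1
    (3,0)@(7, 1): e=[16,0,-8] → ·  [on edge]
    (2,1)@(5, 3): e=[0,0,8] → #  [on edge]
    (3,1)@(7, 3): e=[24,2,-18] → ·
    (1,2)@(3, 5): e=[-16,0,24] → ·  [on edge]
    (2,2)@(5, 5): e=[8,2,-2] → ·
    (0,3)@(1, 7): e=[-32,0,40] → ·  [on edge]
    (1,4)@(3, 9): e=[0,4,4] → #  [on edge]
    (2,4)@(5, 9): e=[24,6,-22] → ·
    (1,5)@(3, 11): e=[8,6,-6] → ·
    (0,7)@(1, 15): e=[0,8,0] → ·  [on edge]
  covered (2 px):
    · · · ·
    · · # ·
    · · · ·
    · · · ·
    · # · ·
    · · · ·
    · · · ·
    · · · ·
    · · · ·

Final: 8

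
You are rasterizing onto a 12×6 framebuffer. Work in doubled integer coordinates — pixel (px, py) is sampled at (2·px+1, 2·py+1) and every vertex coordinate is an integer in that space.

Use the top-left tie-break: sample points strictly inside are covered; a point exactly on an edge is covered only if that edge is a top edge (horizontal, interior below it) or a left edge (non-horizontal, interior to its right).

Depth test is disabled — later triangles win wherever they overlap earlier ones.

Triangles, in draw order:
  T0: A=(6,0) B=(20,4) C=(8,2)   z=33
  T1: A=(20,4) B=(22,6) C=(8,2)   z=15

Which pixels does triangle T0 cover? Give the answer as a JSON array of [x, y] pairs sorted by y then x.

T0:
  2·area = 20
  edge (6, 0)→(20, 4): d=(14,4) right/bottom  bias=-1
  edge (20, 4)→(8, 2): d=(-12,-2) top-left  bias=+0
  edge (8, 2)→(6, 0): d=(-2,-2) top-left  bias=+0
    (3,0)@(7, 1): e=[10,10,0] → #  [on edge]
    (4,0)@(9, 1): e=[2,14,4] → #
    (5,0)@(11, 1): e=[-6,18,8] → ·
    (3,1)@(7, 3): e=[38,-14,-4] → ·
    (4,1)@(9, 3): e=[30,-10,0] → ·  [on edge]
    (7,1)@(15, 3): e=[6,2,12] → #
    (8,1)@(17, 3): e=[-2,6,16] → ·
    (5,2)@(11, 5): e=[50,-30,0] → ·  [on edge]
    (7,2)@(15, 5): e=[34,-22,8] → ·
    (6,3)@(13, 7): e=[70,-50,0] → ·  [on edge]
    (7,4)@(15, 9): e=[90,-70,0] → ·  [on edge]
    (8,5)@(17, 11): e=[110,-90,0] → ·  [on edge]
  covered (3 px):
    · · · # # · · · · · · ·
    · · · · · · · # · · · ·
    · · · · · · · · · · · ·
    · · · · · · · · · · · ·
    · · · · · · · · · · · ·
    · · · · · · · · · · · ·
T1:
  2·area = 20
  edge (20, 4)→(22, 6): d=(2,2) right/bottom  bias=-1
  edge (22, 6)→(8, 2): d=(-14,-4) top-left  bias=+0
  edge (8, 2)→(20, 4): d=(12,2) right/bottom  bias=-1
    (8,0)@(17, 1): e=[0,50,-30] → ·  [on edge]
    (6,1)@(13, 3): e=[12,6,2] → #
    (7,1)@(15, 3): e=[8,14,-2] → ·
    (9,1)@(19, 3): e=[0,30,-10] → ·  [on edge]
    (6,2)@(13, 5): e=[16,-22,26] → ·
    (9,2)@(19, 5): e=[4,2,14] → #
    (10,2)@(21, 5): e=[0,10,10] → ·  [on edge]
    (9,3)@(19, 7): e=[8,-26,38] → ·
    (11,3)@(23, 7): e=[0,-10,30] → ·  [on edge]
  covered (2 px):
    · · · · · · · · · · · ·
    · · · · · · # · · · · ·
    · · · · · · · · · # · ·
    · · · · · · · · · · · ·
    · · · · · · · · · · · ·
    · · · · · · · · · · · ·

Result: [[3,0],[4,0],[7,1]]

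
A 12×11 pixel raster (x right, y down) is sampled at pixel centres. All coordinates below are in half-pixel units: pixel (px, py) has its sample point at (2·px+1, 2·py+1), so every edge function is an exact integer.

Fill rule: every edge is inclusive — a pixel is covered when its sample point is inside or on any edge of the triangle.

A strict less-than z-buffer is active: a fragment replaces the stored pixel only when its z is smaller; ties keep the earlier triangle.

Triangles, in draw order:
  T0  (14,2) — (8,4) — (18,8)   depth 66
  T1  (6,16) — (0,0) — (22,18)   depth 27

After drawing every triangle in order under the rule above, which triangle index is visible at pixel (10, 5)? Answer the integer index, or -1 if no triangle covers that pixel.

T0:
  2·area = 44  (B↔C swapped to make it positive)
  edge (14, 2)→(18, 8): d=(4,6) inclusive
  edge (18, 8)→(8, 4): d=(-10,-4) inclusive
  edge (8, 4)→(14, 2): d=(6,-2) inclusive
    (8,0)@(17, 1): e=[-22,66,0] → ·  [on edge]
    (5,1)@(11, 3): e=[22,22,0] → █  [on edge]
    (6,1)@(13, 3): e=[10,30,4] → █
    (7,1)@(15, 3): e=[-2,38,8] → ·
    (2,2)@(5, 5): e=[66,-22,0] → ·  [on edge]
    (5,2)@(11, 5): e=[30,2,12] → █
    (7,2)@(15, 5): e=[6,18,20] → █
    (8,2)@(17, 5): e=[-6,26,24] → ·
    (5,3)@(11, 7): e=[38,-18,24] → ·
    (6,3)@(13, 7): e=[26,-10,28] → ·
    (7,3)@(15, 7): e=[14,-2,32] → ·
    (8,3)@(17, 7): e=[2,6,36] → █
  covered (6 px):
    · · · · · · · · · · · ·
    · · · · · █ █ · · · · ·
    · · · · · █ █ █ · · · ·
    · · · · · · · · █ · · ·
    · · · · · · · · · · · ·
    · · · · · · · · · · · ·
    · · · · · · · · · · · ·
    · · · · · · · · · · · ·
    · · · · · · · · · · · ·
    · · · · · · · · · · · ·
    · · · · · · · · · · · ·
T1:
  2·area = 244
  edge (6, 16)→(0, 0): d=(-6,-16) inclusive
  edge (0, 0)→(22, 18): d=(22,18) inclusive
  edge (22, 18)→(6, 16): d=(-16,-2) inclusive
    (0,0)@(1, 1): e=[10,4,230] → █
    (1,0)@(3, 1): e=[42,-32,234] → ·
    (0,1)@(1, 3): e=[-2,48,198] → ·
    (1,1)@(3, 3): e=[30,12,202] → █
    (2,1)@(5, 3): e=[62,-24,206] → ·
    (1,2)@(3, 5): e=[18,56,170] → █
    (2,2)@(5, 5): e=[50,20,174] → █
    (3,2)@(7, 5): e=[82,-16,178] → ·
    (1,3)@(3, 7): e=[6,100,138] → █
    (3,3)@(7, 7): e=[70,28,146] → █
    (4,3)@(9, 7): e=[102,-8,150] → ·
    (1,4)@(3, 9): e=[-6,144,106] → ·
    (5,4)@(11, 9): e=[122,0,122] → █  [on edge]
  covered (31 px):
    █ · · · · · · · · · · ·
    · █ · · · · · · · · · ·
    · █ █ · · · · · · · · ·
    · █ █ █ · · · · · · · ·
    · · █ █ █ █ · · · · · ·
    · · █ █ █ █ █ · · · · ·
    · · █ █ █ █ █ █ · · · ·
    · · · █ █ █ █ █ █ · · ·
    · · · · · · · █ █ █ · ·
    · · · · · · · · · · · ·
    · · · · · · · · · · · ·

Z-buffer (winner per pixel, '.' = empty):
  1 . . . . . . . . . . .
  . 1 . . . 0 0 . . . . .
  . 1 1 . . 0 0 0 . . . .
  . 1 1 1 . . . . 0 . . .
  . . 1 1 1 1 . . . . . .
  . . 1 1 1 1 1 . . . . .
  . . 1 1 1 1 1 1 . . . .
  . . . 1 1 1 1 1 1 . . .
  . . . . . . . 1 1 1 . .
  . . . . . . . . . . . .
  . . . . . . . . . . . .

Final: -1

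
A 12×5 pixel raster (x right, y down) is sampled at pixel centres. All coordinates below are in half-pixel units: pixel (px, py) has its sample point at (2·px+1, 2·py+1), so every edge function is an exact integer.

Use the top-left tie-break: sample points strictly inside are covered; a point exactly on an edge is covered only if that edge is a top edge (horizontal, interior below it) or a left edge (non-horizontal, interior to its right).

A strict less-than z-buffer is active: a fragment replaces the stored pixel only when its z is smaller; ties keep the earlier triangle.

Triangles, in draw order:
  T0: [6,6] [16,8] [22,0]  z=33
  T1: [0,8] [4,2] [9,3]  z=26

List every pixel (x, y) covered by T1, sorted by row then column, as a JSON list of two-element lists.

T0:
  2·area = 92  (B↔C swapped to make it positive)
  edge (6, 6)→(22, 0): d=(16,-6) top-left  bias=+0
  edge (22, 0)→(16, 8): d=(-6,8) right/bottom  bias=-1
  edge (16, 8)→(6, 6): d=(-10,-2) top-left  bias=+0
    (10,0)@(21, 1): e=[10,2,80] → █
    (11,0)@(23, 1): e=[22,-14,84] → ·
    (7,1)@(15, 3): e=[6,38,48] → █
    (8,1)@(17, 3): e=[18,22,52] → █
    (9,1)@(19, 3): e=[30,6,56] → █
    (10,1)@(21, 3): e=[42,-10,60] → ·
    (0,2)@(1, 5): e=[-46,138,0] → ·  [on edge]
    (4,2)@(9, 5): e=[2,74,16] → █
    (5,2)@(11, 5): e=[14,58,20] → █
    (6,2)@(13, 5): e=[26,42,24] → █
    (9,2)@(19, 5): e=[62,-6,36] → ·
    (4,3)@(9, 7): e=[34,62,-4] → ·
    (5,3)@(11, 7): e=[46,46,0] → █  [on edge]
    (10,4)@(21, 9): e=[138,-46,0] → ·  [on edge]
  covered (12 px):
    · · · · · · · · · · █ ·
    · · · · · · · █ █ █ · ·
    · · · · █ █ █ █ █ · · ·
    · · · · · █ █ █ · · · ·
    · · · · · · · · · · · ·
T1:
  2·area = 34
  edge (0, 8)→(4, 2): d=(4,-6) top-left  bias=+0
  edge (4, 2)→(9, 3): d=(5,1) right/bottom  bias=-1
  edge (9, 3)→(0, 8): d=(-9,5) right/bottom  bias=-1
    (2,1)@(5, 3): e=[10,4,20] → █
    (3,1)@(7, 3): e=[22,2,10] → █
    (4,1)@(9, 3): e=[34,0,0] → ·  [on edge]
    (1,2)@(3, 5): e=[6,16,12] → █
    (3,2)@(7, 5): e=[30,12,-8] → ·
    (9,2)@(19, 5): e=[102,0,-68] → ·  [on edge]
    (0,3)@(1, 7): e=[2,28,4] → █
    (1,3)@(3, 7): e=[14,26,-6] → ·
    (2,3)@(5, 7): e=[26,24,-16] → ·
    (0,4)@(1, 9): e=[10,38,-14] → ·
  covered (5 px):
    · · · · · · · · · · · ·
    · · █ █ · · · · · · · ·
    · █ █ · · · · · · · · ·
    █ · · · · · · · · · · ·
    · · · · · · · · · · · ·

Answer: [[2,1],[3,1],[1,2],[2,2],[0,3]]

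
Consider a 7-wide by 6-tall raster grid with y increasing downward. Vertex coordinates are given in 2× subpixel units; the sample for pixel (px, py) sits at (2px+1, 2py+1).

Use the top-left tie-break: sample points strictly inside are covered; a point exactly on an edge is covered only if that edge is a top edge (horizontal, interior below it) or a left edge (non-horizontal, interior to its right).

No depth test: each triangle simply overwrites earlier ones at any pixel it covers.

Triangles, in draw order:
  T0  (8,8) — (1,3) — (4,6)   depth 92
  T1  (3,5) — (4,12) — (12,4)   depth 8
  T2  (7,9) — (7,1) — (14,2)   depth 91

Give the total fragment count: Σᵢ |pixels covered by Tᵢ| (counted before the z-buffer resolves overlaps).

T0:
  2·area = 6  (B↔C swapped to make it positive)
  edge (8, 8)→(4, 6): d=(-4,-2) top-left  bias=+0
  edge (4, 6)→(1, 3): d=(-3,-3) top-left  bias=+0
  edge (1, 3)→(8, 8): d=(7,5) right/bottom  bias=-1
    (0,1)@(1, 3): e=[6,0,0] → .  [on edge]
    (1,2)@(3, 5): e=[2,0,4] → X  [on edge]
    (2,2)@(5, 5): e=[6,6,-6] → .
    (1,3)@(3, 7): e=[-6,-6,18] → .
    (2,3)@(5, 7): e=[-2,0,8] → .  [on edge]
    (3,4)@(7, 9): e=[-6,0,12] → .  [on edge]
    (4,5)@(9, 11): e=[-10,0,16] → .  [on edge]
  covered (1 px):
    . . . . . . .
    . . . . . . .
    . X . . . . .
    . . . . . . .
    . . . . . . .
    . . . . . . .
T1:
  2·area = 64  (B↔C swapped to make it positive)
  edge (3, 5)→(12, 4): d=(9,-1) top-left  bias=+0
  edge (12, 4)→(4, 12): d=(-8,8) right/bottom  bias=-1
  edge (4, 12)→(3, 5): d=(-1,-7) top-left  bias=+0
    (6,1)@(13, 3): e=[-8,0,72] → .  [on edge]
    (1,2)@(3, 5): e=[0,64,0] → X  [on edge]
    (2,2)@(5, 5): e=[2,48,14] → X
    (3,2)@(7, 5): e=[4,32,28] → X
    (4,2)@(9, 5): e=[6,16,42] → X
    (5,2)@(11, 5): e=[8,0,56] → .  [on edge]
    (1,3)@(3, 7): e=[18,48,-2] → .
    (2,3)@(5, 7): e=[20,32,12] → X
    (4,3)@(9, 7): e=[24,0,40] → .  [on edge]
    (2,4)@(5, 9): e=[38,16,10] → X
    (3,4)@(7, 9): e=[40,0,24] → .  [on edge]
    (2,5)@(5, 11): e=[56,0,8] → .  [on edge]
  covered (7 px):
    . . . . . . .
    . . . . . . .
    . X X X X . .
    . . X X . . .
    . . X . . . .
    . . . . . . .
T2:
  2·area = 56
  edge (7, 9)→(7, 1): d=(0,-8) top-left  bias=+0
  edge (7, 1)→(14, 2): d=(7,1) right/bottom  bias=-1
  edge (14, 2)→(7, 9): d=(-7,7) right/bottom  bias=-1
    (3,0)@(7, 1): e=[0,0,56] → .  [on edge]
    (3,1)@(7, 3): e=[0,14,42] → X  [on edge]
    (4,1)@(9, 3): e=[16,12,28] → X
    (5,1)@(11, 3): e=[32,10,14] → X
    (6,1)@(13, 3): e=[48,8,0] → .  [on edge]
    (3,2)@(7, 5): e=[0,28,28] → X  [on edge]
    (5,2)@(11, 5): e=[32,24,0] → .  [on edge]
    (3,3)@(7, 7): e=[0,42,14] → X  [on edge]
    (4,3)@(9, 7): e=[16,40,0] → .  [on edge]
    (3,4)@(7, 9): e=[0,56,0] → .  [on edge]
    (2,5)@(5, 11): e=[-16,72,0] → .  [on edge]
    (3,5)@(7, 11): e=[0,70,-14] → .  [on edge]
  covered (6 px):
    . . . . . . .
    . . . X X X .
    . . . X X . .
    . . . X . . .
    . . . . . . .
    . . . . . . .

Final: 14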